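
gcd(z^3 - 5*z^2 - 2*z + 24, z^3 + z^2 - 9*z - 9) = z - 3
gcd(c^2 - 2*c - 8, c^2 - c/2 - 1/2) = 1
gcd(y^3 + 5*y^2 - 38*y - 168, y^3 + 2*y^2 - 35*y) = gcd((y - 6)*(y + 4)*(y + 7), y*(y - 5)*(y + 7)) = y + 7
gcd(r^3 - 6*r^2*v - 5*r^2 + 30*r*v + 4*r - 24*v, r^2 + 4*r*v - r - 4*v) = r - 1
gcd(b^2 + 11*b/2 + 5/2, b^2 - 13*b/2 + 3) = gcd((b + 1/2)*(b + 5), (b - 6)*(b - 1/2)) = 1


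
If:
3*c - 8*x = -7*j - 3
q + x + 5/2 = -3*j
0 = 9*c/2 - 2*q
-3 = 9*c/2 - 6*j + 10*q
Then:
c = -77/321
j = -62/107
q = -231/428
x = -95/428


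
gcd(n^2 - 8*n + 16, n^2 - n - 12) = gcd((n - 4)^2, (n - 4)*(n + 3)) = n - 4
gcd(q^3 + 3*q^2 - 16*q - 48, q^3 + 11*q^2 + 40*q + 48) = q^2 + 7*q + 12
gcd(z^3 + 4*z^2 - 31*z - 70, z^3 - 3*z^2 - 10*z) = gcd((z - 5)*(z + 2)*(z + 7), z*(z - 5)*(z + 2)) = z^2 - 3*z - 10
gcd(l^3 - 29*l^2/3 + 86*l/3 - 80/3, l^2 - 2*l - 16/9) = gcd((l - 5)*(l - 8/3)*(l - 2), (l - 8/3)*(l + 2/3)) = l - 8/3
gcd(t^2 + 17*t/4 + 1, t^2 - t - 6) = 1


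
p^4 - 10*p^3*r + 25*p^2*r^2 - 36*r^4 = (p - 6*r)*(p - 3*r)*(p - 2*r)*(p + r)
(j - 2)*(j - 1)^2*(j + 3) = j^4 - j^3 - 7*j^2 + 13*j - 6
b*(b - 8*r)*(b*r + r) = b^3*r - 8*b^2*r^2 + b^2*r - 8*b*r^2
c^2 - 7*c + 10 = (c - 5)*(c - 2)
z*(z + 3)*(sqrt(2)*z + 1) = sqrt(2)*z^3 + z^2 + 3*sqrt(2)*z^2 + 3*z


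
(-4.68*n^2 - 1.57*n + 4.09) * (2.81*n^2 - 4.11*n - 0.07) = -13.1508*n^4 + 14.8231*n^3 + 18.2732*n^2 - 16.7*n - 0.2863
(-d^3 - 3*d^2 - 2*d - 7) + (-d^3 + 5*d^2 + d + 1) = -2*d^3 + 2*d^2 - d - 6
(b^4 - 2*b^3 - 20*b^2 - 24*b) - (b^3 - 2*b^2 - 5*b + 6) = b^4 - 3*b^3 - 18*b^2 - 19*b - 6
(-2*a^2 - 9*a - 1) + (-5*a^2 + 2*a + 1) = -7*a^2 - 7*a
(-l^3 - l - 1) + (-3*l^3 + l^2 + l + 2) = -4*l^3 + l^2 + 1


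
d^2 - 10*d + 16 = (d - 8)*(d - 2)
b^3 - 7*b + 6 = (b - 2)*(b - 1)*(b + 3)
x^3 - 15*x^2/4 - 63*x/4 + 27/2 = (x - 6)*(x - 3/4)*(x + 3)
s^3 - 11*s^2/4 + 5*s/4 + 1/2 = (s - 2)*(s - 1)*(s + 1/4)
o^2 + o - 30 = (o - 5)*(o + 6)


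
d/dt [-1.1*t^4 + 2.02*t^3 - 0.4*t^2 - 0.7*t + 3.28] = -4.4*t^3 + 6.06*t^2 - 0.8*t - 0.7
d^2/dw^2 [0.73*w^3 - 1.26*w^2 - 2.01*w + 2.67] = 4.38*w - 2.52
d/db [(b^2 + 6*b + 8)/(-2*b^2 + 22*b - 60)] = (17*b^2 - 44*b - 268)/(2*(b^4 - 22*b^3 + 181*b^2 - 660*b + 900))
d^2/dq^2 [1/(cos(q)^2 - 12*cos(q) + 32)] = (-4*sin(q)^4 + 18*sin(q)^2 - 429*cos(q) + 9*cos(3*q) + 210)/((cos(q) - 8)^3*(cos(q) - 4)^3)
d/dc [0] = 0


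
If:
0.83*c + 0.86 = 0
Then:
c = -1.04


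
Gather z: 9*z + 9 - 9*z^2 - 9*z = 9 - 9*z^2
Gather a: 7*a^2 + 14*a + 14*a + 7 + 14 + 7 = 7*a^2 + 28*a + 28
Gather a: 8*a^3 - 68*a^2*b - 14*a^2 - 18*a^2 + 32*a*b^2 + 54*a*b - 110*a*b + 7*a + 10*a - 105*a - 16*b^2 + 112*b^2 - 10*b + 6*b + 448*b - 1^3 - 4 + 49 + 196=8*a^3 + a^2*(-68*b - 32) + a*(32*b^2 - 56*b - 88) + 96*b^2 + 444*b + 240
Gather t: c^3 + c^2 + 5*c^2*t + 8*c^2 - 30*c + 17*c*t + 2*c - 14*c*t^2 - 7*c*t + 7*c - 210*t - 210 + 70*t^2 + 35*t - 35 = c^3 + 9*c^2 - 21*c + t^2*(70 - 14*c) + t*(5*c^2 + 10*c - 175) - 245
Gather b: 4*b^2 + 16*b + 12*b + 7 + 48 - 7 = 4*b^2 + 28*b + 48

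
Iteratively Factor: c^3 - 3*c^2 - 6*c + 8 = (c - 1)*(c^2 - 2*c - 8) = (c - 1)*(c + 2)*(c - 4)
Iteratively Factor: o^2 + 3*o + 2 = (o + 1)*(o + 2)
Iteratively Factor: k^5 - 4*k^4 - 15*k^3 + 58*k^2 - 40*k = (k - 2)*(k^4 - 2*k^3 - 19*k^2 + 20*k) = k*(k - 2)*(k^3 - 2*k^2 - 19*k + 20) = k*(k - 2)*(k + 4)*(k^2 - 6*k + 5) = k*(k - 2)*(k - 1)*(k + 4)*(k - 5)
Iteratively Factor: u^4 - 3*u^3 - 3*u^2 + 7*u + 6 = (u + 1)*(u^3 - 4*u^2 + u + 6) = (u + 1)^2*(u^2 - 5*u + 6) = (u - 2)*(u + 1)^2*(u - 3)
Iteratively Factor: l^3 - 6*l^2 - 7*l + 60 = (l - 4)*(l^2 - 2*l - 15) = (l - 5)*(l - 4)*(l + 3)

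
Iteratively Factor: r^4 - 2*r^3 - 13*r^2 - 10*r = (r + 2)*(r^3 - 4*r^2 - 5*r) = (r + 1)*(r + 2)*(r^2 - 5*r) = (r - 5)*(r + 1)*(r + 2)*(r)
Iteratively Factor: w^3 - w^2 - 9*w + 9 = (w - 1)*(w^2 - 9) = (w - 1)*(w + 3)*(w - 3)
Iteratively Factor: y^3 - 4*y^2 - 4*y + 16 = (y - 4)*(y^2 - 4) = (y - 4)*(y + 2)*(y - 2)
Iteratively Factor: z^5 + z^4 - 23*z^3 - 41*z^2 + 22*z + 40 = (z + 1)*(z^4 - 23*z^2 - 18*z + 40) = (z + 1)*(z + 2)*(z^3 - 2*z^2 - 19*z + 20) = (z - 1)*(z + 1)*(z + 2)*(z^2 - z - 20) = (z - 5)*(z - 1)*(z + 1)*(z + 2)*(z + 4)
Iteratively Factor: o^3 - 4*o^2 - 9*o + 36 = (o - 4)*(o^2 - 9) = (o - 4)*(o + 3)*(o - 3)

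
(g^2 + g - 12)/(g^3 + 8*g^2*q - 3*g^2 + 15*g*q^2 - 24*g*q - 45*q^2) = (g + 4)/(g^2 + 8*g*q + 15*q^2)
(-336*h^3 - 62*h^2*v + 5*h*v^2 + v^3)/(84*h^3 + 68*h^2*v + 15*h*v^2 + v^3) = (-8*h + v)/(2*h + v)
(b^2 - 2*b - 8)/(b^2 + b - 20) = (b + 2)/(b + 5)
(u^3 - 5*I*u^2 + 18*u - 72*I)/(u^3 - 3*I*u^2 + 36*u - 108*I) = (u + 4*I)/(u + 6*I)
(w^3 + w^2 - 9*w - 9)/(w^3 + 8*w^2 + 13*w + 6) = (w^2 - 9)/(w^2 + 7*w + 6)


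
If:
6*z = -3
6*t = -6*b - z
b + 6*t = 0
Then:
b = 1/10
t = -1/60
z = -1/2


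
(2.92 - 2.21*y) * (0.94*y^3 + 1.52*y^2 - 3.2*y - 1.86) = -2.0774*y^4 - 0.6144*y^3 + 11.5104*y^2 - 5.2334*y - 5.4312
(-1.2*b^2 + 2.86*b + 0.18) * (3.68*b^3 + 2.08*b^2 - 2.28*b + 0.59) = -4.416*b^5 + 8.0288*b^4 + 9.3472*b^3 - 6.8544*b^2 + 1.277*b + 0.1062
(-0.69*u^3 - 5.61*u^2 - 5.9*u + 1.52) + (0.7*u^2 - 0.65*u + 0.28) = -0.69*u^3 - 4.91*u^2 - 6.55*u + 1.8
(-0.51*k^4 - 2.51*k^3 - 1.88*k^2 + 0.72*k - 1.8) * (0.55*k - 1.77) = -0.2805*k^5 - 0.4778*k^4 + 3.4087*k^3 + 3.7236*k^2 - 2.2644*k + 3.186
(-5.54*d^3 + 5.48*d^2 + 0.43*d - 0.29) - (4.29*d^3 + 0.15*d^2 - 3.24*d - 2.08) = -9.83*d^3 + 5.33*d^2 + 3.67*d + 1.79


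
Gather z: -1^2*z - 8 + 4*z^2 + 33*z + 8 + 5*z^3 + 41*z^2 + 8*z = 5*z^3 + 45*z^2 + 40*z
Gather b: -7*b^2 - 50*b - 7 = -7*b^2 - 50*b - 7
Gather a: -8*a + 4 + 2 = 6 - 8*a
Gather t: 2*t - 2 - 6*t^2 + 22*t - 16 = -6*t^2 + 24*t - 18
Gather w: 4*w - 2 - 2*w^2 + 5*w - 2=-2*w^2 + 9*w - 4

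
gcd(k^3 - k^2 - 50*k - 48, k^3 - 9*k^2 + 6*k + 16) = k^2 - 7*k - 8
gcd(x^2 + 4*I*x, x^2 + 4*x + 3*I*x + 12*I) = 1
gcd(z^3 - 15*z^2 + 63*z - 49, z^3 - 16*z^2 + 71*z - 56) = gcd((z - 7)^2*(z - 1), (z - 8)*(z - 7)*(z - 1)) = z^2 - 8*z + 7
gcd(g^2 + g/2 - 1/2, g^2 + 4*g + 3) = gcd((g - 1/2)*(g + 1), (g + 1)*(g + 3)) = g + 1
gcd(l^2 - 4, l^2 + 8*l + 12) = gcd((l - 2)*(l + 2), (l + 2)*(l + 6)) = l + 2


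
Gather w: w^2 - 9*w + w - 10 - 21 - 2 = w^2 - 8*w - 33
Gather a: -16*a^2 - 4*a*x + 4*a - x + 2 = -16*a^2 + a*(4 - 4*x) - x + 2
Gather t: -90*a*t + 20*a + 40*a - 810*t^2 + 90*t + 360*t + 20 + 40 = 60*a - 810*t^2 + t*(450 - 90*a) + 60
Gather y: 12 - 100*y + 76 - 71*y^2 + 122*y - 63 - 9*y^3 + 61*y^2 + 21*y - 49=-9*y^3 - 10*y^2 + 43*y - 24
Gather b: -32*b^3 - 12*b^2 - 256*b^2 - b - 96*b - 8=-32*b^3 - 268*b^2 - 97*b - 8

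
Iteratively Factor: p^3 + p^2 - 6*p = (p - 2)*(p^2 + 3*p) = p*(p - 2)*(p + 3)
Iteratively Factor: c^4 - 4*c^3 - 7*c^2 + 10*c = (c)*(c^3 - 4*c^2 - 7*c + 10) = c*(c - 1)*(c^2 - 3*c - 10) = c*(c - 5)*(c - 1)*(c + 2)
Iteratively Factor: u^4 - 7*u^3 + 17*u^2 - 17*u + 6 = (u - 2)*(u^3 - 5*u^2 + 7*u - 3) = (u - 2)*(u - 1)*(u^2 - 4*u + 3) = (u - 3)*(u - 2)*(u - 1)*(u - 1)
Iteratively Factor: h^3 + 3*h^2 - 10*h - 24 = (h - 3)*(h^2 + 6*h + 8) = (h - 3)*(h + 4)*(h + 2)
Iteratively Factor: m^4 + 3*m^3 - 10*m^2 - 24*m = (m + 2)*(m^3 + m^2 - 12*m) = (m + 2)*(m + 4)*(m^2 - 3*m) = (m - 3)*(m + 2)*(m + 4)*(m)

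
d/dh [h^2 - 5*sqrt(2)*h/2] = 2*h - 5*sqrt(2)/2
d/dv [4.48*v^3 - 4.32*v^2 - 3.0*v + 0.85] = 13.44*v^2 - 8.64*v - 3.0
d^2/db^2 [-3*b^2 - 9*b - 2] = -6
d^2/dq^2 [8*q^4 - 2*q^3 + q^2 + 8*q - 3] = 96*q^2 - 12*q + 2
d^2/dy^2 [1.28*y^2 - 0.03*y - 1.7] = 2.56000000000000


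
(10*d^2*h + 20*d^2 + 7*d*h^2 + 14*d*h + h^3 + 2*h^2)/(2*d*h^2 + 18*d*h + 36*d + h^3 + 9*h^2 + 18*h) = (5*d*h + 10*d + h^2 + 2*h)/(h^2 + 9*h + 18)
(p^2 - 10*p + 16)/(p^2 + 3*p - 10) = (p - 8)/(p + 5)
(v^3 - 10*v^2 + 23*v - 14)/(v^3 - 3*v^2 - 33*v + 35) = (v - 2)/(v + 5)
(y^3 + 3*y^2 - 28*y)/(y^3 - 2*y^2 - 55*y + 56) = y*(y - 4)/(y^2 - 9*y + 8)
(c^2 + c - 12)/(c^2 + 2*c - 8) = (c - 3)/(c - 2)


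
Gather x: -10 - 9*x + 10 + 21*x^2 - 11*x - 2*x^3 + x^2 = -2*x^3 + 22*x^2 - 20*x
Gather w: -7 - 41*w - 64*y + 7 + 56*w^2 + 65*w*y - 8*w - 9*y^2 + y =56*w^2 + w*(65*y - 49) - 9*y^2 - 63*y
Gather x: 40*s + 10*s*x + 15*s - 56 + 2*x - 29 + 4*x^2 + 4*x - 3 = 55*s + 4*x^2 + x*(10*s + 6) - 88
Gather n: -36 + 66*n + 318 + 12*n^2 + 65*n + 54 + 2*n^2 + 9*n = 14*n^2 + 140*n + 336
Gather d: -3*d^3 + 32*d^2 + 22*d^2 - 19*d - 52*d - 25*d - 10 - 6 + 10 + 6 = -3*d^3 + 54*d^2 - 96*d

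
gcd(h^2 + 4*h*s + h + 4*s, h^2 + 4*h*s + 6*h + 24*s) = h + 4*s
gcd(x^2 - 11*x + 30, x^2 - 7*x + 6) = x - 6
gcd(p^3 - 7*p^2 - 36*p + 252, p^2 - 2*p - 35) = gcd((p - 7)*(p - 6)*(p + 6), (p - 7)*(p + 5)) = p - 7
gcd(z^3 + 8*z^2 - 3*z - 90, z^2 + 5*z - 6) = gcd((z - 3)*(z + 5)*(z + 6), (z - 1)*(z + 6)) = z + 6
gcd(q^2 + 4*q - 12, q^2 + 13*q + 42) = q + 6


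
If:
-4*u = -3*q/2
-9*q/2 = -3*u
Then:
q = 0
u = 0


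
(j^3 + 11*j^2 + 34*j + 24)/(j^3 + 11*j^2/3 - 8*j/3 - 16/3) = 3*(j + 6)/(3*j - 4)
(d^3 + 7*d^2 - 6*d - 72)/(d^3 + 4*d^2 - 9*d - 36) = (d + 6)/(d + 3)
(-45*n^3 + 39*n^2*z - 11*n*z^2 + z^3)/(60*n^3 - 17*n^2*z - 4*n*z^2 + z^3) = (-3*n + z)/(4*n + z)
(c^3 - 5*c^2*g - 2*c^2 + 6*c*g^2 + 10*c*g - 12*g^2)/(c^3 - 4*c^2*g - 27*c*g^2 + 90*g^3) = (c^2 - 2*c*g - 2*c + 4*g)/(c^2 - c*g - 30*g^2)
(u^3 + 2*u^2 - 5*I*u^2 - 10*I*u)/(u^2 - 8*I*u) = (u^2 + u*(2 - 5*I) - 10*I)/(u - 8*I)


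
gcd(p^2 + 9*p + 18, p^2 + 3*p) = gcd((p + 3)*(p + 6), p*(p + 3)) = p + 3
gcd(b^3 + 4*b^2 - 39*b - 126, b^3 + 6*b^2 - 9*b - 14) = b + 7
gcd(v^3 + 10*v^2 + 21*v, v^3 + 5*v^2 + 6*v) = v^2 + 3*v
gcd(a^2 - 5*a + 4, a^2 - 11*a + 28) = a - 4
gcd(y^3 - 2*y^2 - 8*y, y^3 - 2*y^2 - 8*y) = y^3 - 2*y^2 - 8*y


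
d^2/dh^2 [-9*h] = 0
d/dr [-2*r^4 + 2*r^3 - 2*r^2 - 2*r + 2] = -8*r^3 + 6*r^2 - 4*r - 2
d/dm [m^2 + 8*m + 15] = 2*m + 8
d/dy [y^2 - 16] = 2*y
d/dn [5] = 0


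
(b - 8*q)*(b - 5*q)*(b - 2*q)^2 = b^4 - 17*b^3*q + 96*b^2*q^2 - 212*b*q^3 + 160*q^4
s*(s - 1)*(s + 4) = s^3 + 3*s^2 - 4*s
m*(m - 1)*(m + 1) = m^3 - m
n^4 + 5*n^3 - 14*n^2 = n^2*(n - 2)*(n + 7)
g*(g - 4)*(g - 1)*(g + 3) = g^4 - 2*g^3 - 11*g^2 + 12*g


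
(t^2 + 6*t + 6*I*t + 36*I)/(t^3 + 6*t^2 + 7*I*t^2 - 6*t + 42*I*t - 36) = 1/(t + I)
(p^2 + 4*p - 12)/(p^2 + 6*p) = (p - 2)/p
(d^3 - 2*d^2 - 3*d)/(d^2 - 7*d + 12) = d*(d + 1)/(d - 4)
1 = 1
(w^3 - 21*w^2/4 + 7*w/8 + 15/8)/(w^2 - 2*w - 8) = (-8*w^3 + 42*w^2 - 7*w - 15)/(8*(-w^2 + 2*w + 8))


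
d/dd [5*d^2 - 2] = 10*d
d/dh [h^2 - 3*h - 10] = 2*h - 3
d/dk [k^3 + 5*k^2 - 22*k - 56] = 3*k^2 + 10*k - 22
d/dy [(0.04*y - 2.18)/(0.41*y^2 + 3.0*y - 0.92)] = (-0.0164*y^2 + 1.7876*y + 6.5032)/(0.1681*y^4 + 2.46*y^3 + 8.2456*y^2 - 5.52*y + 0.8464)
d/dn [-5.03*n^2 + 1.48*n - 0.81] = 1.48 - 10.06*n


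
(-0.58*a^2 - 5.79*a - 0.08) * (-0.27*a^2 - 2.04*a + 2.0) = 0.1566*a^4 + 2.7465*a^3 + 10.6732*a^2 - 11.4168*a - 0.16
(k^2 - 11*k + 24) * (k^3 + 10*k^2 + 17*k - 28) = k^5 - k^4 - 69*k^3 + 25*k^2 + 716*k - 672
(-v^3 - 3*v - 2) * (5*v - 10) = -5*v^4 + 10*v^3 - 15*v^2 + 20*v + 20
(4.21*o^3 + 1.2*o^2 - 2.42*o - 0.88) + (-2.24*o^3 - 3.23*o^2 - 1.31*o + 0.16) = 1.97*o^3 - 2.03*o^2 - 3.73*o - 0.72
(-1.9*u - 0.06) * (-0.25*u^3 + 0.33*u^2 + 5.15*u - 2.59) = 0.475*u^4 - 0.612*u^3 - 9.8048*u^2 + 4.612*u + 0.1554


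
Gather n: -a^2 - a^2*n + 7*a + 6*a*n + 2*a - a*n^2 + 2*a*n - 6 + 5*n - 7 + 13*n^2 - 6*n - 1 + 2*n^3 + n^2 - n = -a^2 + 9*a + 2*n^3 + n^2*(14 - a) + n*(-a^2 + 8*a - 2) - 14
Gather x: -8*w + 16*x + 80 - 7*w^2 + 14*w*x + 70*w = -7*w^2 + 62*w + x*(14*w + 16) + 80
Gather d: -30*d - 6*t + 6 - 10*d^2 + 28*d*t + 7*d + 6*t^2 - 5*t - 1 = -10*d^2 + d*(28*t - 23) + 6*t^2 - 11*t + 5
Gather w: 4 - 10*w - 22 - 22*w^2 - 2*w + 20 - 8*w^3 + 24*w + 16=-8*w^3 - 22*w^2 + 12*w + 18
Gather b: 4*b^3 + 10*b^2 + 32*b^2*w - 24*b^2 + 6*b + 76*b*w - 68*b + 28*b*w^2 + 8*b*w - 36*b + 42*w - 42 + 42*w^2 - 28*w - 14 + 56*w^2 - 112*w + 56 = 4*b^3 + b^2*(32*w - 14) + b*(28*w^2 + 84*w - 98) + 98*w^2 - 98*w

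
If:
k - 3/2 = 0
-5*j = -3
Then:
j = 3/5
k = 3/2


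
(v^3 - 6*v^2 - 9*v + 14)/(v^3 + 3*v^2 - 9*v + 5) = (v^2 - 5*v - 14)/(v^2 + 4*v - 5)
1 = 1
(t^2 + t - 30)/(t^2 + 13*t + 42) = (t - 5)/(t + 7)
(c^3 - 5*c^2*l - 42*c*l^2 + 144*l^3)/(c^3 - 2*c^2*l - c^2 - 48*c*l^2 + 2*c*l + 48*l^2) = (c - 3*l)/(c - 1)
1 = 1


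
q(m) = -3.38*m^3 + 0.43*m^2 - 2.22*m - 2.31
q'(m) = -10.14*m^2 + 0.86*m - 2.22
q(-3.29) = 130.01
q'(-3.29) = -114.81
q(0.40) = -3.35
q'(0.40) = -3.50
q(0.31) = -3.06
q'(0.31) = -2.93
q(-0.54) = -0.45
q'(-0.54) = -5.64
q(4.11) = -238.83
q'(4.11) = -169.97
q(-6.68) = 1039.21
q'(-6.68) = -460.44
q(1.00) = -7.48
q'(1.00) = -11.50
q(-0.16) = -1.93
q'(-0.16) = -2.62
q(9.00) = -2451.48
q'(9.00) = -815.82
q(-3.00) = 99.48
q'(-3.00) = -96.06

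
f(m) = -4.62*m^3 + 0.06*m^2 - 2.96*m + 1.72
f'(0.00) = -2.96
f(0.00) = 1.72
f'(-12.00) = -2000.24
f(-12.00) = 8029.24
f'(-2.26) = -74.02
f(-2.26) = 62.05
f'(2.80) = -111.29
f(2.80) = -107.52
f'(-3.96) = -220.78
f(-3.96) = 301.28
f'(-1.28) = -25.82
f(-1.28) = 15.30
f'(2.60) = -96.34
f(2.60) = -86.77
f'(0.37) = -4.81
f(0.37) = 0.40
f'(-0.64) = -8.71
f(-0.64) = 4.85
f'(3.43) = -165.61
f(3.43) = -194.16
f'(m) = -13.86*m^2 + 0.12*m - 2.96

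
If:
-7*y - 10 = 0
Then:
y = -10/7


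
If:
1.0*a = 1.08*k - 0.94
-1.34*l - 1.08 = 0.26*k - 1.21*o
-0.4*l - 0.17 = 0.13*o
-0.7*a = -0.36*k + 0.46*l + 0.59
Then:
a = -0.04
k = 0.83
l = -0.57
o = 0.44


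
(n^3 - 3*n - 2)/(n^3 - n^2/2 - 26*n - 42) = 2*(-n^3 + 3*n + 2)/(-2*n^3 + n^2 + 52*n + 84)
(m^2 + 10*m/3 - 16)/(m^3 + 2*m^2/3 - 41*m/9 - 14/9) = 3*(3*m^2 + 10*m - 48)/(9*m^3 + 6*m^2 - 41*m - 14)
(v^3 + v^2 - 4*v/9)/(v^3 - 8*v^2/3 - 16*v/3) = (v - 1/3)/(v - 4)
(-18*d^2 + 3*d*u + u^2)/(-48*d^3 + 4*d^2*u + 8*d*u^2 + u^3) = (-3*d + u)/(-8*d^2 + 2*d*u + u^2)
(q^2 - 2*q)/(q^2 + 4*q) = (q - 2)/(q + 4)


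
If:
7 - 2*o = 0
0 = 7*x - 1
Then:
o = 7/2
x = 1/7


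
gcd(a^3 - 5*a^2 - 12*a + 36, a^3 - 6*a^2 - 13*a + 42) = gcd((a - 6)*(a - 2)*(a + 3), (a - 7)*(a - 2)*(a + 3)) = a^2 + a - 6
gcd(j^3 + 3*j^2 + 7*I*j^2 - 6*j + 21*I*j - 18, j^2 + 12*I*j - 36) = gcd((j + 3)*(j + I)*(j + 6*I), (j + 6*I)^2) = j + 6*I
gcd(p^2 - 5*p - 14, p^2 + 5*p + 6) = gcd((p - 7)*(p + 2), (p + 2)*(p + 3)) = p + 2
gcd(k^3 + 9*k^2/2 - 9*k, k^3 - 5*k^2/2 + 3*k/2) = k^2 - 3*k/2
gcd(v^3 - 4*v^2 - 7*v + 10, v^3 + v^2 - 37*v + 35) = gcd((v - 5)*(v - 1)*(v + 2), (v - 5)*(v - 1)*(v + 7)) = v^2 - 6*v + 5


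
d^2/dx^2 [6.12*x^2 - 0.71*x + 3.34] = 12.2400000000000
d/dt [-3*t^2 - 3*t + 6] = -6*t - 3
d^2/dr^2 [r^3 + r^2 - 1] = 6*r + 2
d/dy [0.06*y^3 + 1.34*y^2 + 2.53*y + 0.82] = 0.18*y^2 + 2.68*y + 2.53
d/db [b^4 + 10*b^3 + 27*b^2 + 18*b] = 4*b^3 + 30*b^2 + 54*b + 18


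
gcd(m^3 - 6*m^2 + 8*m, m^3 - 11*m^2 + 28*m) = m^2 - 4*m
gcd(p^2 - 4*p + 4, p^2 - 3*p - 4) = 1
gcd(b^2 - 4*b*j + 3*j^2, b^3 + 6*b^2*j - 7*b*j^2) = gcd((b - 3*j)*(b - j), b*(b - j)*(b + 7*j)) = b - j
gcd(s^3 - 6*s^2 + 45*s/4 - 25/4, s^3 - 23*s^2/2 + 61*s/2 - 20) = s^2 - 7*s/2 + 5/2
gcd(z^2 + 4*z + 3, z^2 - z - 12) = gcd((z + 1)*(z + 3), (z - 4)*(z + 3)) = z + 3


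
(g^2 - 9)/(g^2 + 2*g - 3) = (g - 3)/(g - 1)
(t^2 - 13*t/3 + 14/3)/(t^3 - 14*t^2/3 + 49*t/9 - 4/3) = 3*(3*t^2 - 13*t + 14)/(9*t^3 - 42*t^2 + 49*t - 12)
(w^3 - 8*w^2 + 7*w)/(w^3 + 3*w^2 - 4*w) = (w - 7)/(w + 4)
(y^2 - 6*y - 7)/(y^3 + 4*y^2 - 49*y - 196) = (y + 1)/(y^2 + 11*y + 28)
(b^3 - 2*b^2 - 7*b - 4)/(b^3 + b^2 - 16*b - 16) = (b + 1)/(b + 4)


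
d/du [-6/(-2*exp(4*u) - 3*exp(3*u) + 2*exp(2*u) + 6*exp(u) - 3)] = (-48*exp(3*u) - 54*exp(2*u) + 24*exp(u) + 36)*exp(u)/(2*exp(4*u) + 3*exp(3*u) - 2*exp(2*u) - 6*exp(u) + 3)^2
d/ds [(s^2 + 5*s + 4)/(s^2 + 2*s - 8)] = -3/(s^2 - 4*s + 4)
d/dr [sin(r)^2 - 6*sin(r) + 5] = 2*(sin(r) - 3)*cos(r)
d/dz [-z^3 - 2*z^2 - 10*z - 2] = -3*z^2 - 4*z - 10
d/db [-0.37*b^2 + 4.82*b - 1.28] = 4.82 - 0.74*b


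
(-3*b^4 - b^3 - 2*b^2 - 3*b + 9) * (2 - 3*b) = 9*b^5 - 3*b^4 + 4*b^3 + 5*b^2 - 33*b + 18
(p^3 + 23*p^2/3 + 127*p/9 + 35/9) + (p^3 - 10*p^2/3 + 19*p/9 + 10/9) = 2*p^3 + 13*p^2/3 + 146*p/9 + 5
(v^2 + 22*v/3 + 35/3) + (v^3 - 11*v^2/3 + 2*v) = v^3 - 8*v^2/3 + 28*v/3 + 35/3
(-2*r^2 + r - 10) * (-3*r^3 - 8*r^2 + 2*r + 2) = 6*r^5 + 13*r^4 + 18*r^3 + 78*r^2 - 18*r - 20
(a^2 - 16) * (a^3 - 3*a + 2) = a^5 - 19*a^3 + 2*a^2 + 48*a - 32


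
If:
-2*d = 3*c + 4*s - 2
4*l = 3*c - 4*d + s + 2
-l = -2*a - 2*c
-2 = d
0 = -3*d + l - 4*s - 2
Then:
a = 92/57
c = -14/57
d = -2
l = 52/19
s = 32/19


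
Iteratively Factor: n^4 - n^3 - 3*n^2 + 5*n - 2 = (n - 1)*(n^3 - 3*n + 2) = (n - 1)^2*(n^2 + n - 2) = (n - 1)^3*(n + 2)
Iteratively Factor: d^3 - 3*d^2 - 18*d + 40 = (d - 5)*(d^2 + 2*d - 8) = (d - 5)*(d - 2)*(d + 4)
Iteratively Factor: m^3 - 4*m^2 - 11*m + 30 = (m - 5)*(m^2 + m - 6) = (m - 5)*(m - 2)*(m + 3)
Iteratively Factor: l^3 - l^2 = (l)*(l^2 - l) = l*(l - 1)*(l)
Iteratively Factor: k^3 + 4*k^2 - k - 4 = (k - 1)*(k^2 + 5*k + 4) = (k - 1)*(k + 1)*(k + 4)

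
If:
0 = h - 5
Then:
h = 5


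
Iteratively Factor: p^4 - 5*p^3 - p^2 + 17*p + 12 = (p + 1)*(p^3 - 6*p^2 + 5*p + 12) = (p + 1)^2*(p^2 - 7*p + 12) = (p - 4)*(p + 1)^2*(p - 3)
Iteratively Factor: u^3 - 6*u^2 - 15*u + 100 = (u - 5)*(u^2 - u - 20) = (u - 5)^2*(u + 4)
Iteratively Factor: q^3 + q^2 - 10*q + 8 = (q - 2)*(q^2 + 3*q - 4) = (q - 2)*(q + 4)*(q - 1)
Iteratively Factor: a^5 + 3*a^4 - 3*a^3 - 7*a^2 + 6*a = (a - 1)*(a^4 + 4*a^3 + a^2 - 6*a) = (a - 1)*(a + 2)*(a^3 + 2*a^2 - 3*a) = a*(a - 1)*(a + 2)*(a^2 + 2*a - 3) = a*(a - 1)^2*(a + 2)*(a + 3)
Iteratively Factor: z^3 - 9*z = (z + 3)*(z^2 - 3*z) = (z - 3)*(z + 3)*(z)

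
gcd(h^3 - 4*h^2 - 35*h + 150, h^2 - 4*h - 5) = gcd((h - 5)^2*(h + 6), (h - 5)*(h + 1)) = h - 5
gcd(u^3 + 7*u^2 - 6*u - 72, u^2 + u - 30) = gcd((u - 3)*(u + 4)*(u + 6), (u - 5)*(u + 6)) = u + 6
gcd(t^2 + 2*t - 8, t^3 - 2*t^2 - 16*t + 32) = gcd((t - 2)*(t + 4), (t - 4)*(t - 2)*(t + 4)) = t^2 + 2*t - 8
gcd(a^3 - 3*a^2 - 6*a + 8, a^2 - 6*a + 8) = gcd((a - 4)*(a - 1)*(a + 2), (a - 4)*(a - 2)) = a - 4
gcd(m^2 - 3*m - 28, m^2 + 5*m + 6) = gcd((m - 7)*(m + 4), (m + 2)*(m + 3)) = 1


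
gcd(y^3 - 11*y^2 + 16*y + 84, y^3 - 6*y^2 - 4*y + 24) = y^2 - 4*y - 12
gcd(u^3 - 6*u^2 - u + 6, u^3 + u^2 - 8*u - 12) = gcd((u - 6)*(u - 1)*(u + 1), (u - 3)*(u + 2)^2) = 1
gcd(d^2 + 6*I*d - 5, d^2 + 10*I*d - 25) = d + 5*I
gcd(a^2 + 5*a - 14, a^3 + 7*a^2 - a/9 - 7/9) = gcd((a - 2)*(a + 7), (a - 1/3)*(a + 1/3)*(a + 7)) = a + 7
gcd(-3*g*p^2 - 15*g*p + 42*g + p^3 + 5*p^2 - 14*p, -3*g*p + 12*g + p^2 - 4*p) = -3*g + p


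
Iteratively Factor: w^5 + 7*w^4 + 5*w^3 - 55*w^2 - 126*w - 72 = (w + 3)*(w^4 + 4*w^3 - 7*w^2 - 34*w - 24) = (w + 1)*(w + 3)*(w^3 + 3*w^2 - 10*w - 24) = (w - 3)*(w + 1)*(w + 3)*(w^2 + 6*w + 8) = (w - 3)*(w + 1)*(w + 3)*(w + 4)*(w + 2)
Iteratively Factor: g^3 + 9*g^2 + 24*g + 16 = (g + 1)*(g^2 + 8*g + 16) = (g + 1)*(g + 4)*(g + 4)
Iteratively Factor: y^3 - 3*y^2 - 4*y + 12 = (y + 2)*(y^2 - 5*y + 6) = (y - 2)*(y + 2)*(y - 3)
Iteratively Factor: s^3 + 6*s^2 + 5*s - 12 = (s + 3)*(s^2 + 3*s - 4) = (s - 1)*(s + 3)*(s + 4)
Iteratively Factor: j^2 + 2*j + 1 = (j + 1)*(j + 1)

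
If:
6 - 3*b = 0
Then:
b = 2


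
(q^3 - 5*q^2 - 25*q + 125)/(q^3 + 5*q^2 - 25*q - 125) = (q - 5)/(q + 5)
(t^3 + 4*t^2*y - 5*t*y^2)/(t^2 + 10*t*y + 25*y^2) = t*(t - y)/(t + 5*y)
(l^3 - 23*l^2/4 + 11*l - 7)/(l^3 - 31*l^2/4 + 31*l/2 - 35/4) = (l^2 - 4*l + 4)/(l^2 - 6*l + 5)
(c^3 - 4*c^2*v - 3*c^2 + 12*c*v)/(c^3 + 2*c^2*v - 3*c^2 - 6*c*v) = (c - 4*v)/(c + 2*v)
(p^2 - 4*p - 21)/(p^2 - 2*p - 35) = (p + 3)/(p + 5)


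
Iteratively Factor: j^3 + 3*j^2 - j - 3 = (j - 1)*(j^2 + 4*j + 3) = (j - 1)*(j + 3)*(j + 1)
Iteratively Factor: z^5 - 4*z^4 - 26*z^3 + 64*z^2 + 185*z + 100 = (z + 1)*(z^4 - 5*z^3 - 21*z^2 + 85*z + 100) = (z - 5)*(z + 1)*(z^3 - 21*z - 20) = (z - 5)^2*(z + 1)*(z^2 + 5*z + 4) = (z - 5)^2*(z + 1)^2*(z + 4)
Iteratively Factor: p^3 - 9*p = (p - 3)*(p^2 + 3*p) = (p - 3)*(p + 3)*(p)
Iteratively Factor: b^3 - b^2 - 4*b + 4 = (b + 2)*(b^2 - 3*b + 2) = (b - 1)*(b + 2)*(b - 2)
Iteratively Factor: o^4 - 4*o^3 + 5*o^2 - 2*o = (o - 1)*(o^3 - 3*o^2 + 2*o) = (o - 2)*(o - 1)*(o^2 - o) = o*(o - 2)*(o - 1)*(o - 1)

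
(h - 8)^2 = h^2 - 16*h + 64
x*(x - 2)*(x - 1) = x^3 - 3*x^2 + 2*x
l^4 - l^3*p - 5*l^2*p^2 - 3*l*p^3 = l*(l - 3*p)*(l + p)^2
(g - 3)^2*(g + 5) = g^3 - g^2 - 21*g + 45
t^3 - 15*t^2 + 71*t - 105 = (t - 7)*(t - 5)*(t - 3)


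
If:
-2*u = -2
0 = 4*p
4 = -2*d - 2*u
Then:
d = -3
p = 0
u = 1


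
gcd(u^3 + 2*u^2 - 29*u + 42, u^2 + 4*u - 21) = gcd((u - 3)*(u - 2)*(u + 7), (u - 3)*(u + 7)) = u^2 + 4*u - 21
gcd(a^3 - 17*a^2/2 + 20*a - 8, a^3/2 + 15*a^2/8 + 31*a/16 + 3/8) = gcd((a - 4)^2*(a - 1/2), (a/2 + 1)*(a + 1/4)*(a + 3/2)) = 1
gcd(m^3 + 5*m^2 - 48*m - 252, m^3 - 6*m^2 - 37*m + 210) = m^2 - m - 42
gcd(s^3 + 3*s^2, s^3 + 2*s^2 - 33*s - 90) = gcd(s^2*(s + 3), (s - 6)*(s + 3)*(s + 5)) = s + 3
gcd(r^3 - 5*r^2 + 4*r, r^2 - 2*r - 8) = r - 4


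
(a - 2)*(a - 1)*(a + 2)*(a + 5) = a^4 + 4*a^3 - 9*a^2 - 16*a + 20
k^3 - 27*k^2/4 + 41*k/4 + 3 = (k - 4)*(k - 3)*(k + 1/4)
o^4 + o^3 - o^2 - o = o*(o - 1)*(o + 1)^2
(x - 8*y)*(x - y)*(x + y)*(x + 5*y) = x^4 - 3*x^3*y - 41*x^2*y^2 + 3*x*y^3 + 40*y^4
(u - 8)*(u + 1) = u^2 - 7*u - 8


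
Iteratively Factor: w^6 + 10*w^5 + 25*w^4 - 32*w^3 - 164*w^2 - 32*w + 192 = (w + 4)*(w^5 + 6*w^4 + w^3 - 36*w^2 - 20*w + 48) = (w - 2)*(w + 4)*(w^4 + 8*w^3 + 17*w^2 - 2*w - 24) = (w - 2)*(w + 3)*(w + 4)*(w^3 + 5*w^2 + 2*w - 8) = (w - 2)*(w - 1)*(w + 3)*(w + 4)*(w^2 + 6*w + 8) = (w - 2)*(w - 1)*(w + 3)*(w + 4)^2*(w + 2)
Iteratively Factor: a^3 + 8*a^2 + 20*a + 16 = (a + 2)*(a^2 + 6*a + 8) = (a + 2)*(a + 4)*(a + 2)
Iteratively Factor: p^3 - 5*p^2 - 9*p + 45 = (p + 3)*(p^2 - 8*p + 15) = (p - 3)*(p + 3)*(p - 5)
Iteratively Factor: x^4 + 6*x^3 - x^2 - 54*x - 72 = (x + 2)*(x^3 + 4*x^2 - 9*x - 36) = (x + 2)*(x + 3)*(x^2 + x - 12) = (x - 3)*(x + 2)*(x + 3)*(x + 4)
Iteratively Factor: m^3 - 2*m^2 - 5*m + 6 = (m - 3)*(m^2 + m - 2) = (m - 3)*(m - 1)*(m + 2)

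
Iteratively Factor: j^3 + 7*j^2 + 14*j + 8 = (j + 4)*(j^2 + 3*j + 2) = (j + 2)*(j + 4)*(j + 1)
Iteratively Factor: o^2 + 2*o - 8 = (o + 4)*(o - 2)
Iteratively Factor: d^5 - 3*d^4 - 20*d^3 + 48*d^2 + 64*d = (d + 1)*(d^4 - 4*d^3 - 16*d^2 + 64*d) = (d - 4)*(d + 1)*(d^3 - 16*d) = (d - 4)*(d + 1)*(d + 4)*(d^2 - 4*d) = (d - 4)^2*(d + 1)*(d + 4)*(d)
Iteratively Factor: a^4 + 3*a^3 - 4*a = (a - 1)*(a^3 + 4*a^2 + 4*a) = a*(a - 1)*(a^2 + 4*a + 4) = a*(a - 1)*(a + 2)*(a + 2)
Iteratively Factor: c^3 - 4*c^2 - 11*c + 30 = (c + 3)*(c^2 - 7*c + 10) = (c - 5)*(c + 3)*(c - 2)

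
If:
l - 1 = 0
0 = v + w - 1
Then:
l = 1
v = 1 - w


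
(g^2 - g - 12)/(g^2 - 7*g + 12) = (g + 3)/(g - 3)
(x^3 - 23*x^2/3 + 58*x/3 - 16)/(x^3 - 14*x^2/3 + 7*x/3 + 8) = (x - 2)/(x + 1)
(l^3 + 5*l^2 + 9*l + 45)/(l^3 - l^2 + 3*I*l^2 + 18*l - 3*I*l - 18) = (l^2 + l*(5 + 3*I) + 15*I)/(l^2 + l*(-1 + 6*I) - 6*I)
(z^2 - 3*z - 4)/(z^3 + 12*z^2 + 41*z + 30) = (z - 4)/(z^2 + 11*z + 30)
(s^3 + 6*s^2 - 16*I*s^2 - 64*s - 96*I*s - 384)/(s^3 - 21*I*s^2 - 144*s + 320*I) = (s + 6)/(s - 5*I)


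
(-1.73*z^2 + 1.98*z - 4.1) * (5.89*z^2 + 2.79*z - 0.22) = -10.1897*z^4 + 6.8355*z^3 - 18.2442*z^2 - 11.8746*z + 0.902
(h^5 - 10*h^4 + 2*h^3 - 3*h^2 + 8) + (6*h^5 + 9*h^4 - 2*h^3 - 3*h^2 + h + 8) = 7*h^5 - h^4 - 6*h^2 + h + 16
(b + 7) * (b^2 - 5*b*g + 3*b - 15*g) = b^3 - 5*b^2*g + 10*b^2 - 50*b*g + 21*b - 105*g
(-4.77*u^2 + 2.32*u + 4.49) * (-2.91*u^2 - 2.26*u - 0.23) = 13.8807*u^4 + 4.029*u^3 - 17.212*u^2 - 10.681*u - 1.0327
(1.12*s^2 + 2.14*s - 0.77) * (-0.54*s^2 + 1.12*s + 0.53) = -0.6048*s^4 + 0.0988*s^3 + 3.4062*s^2 + 0.2718*s - 0.4081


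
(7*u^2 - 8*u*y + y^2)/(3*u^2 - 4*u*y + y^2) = (-7*u + y)/(-3*u + y)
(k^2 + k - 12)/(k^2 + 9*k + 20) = (k - 3)/(k + 5)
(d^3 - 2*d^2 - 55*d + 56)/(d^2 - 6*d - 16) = (d^2 + 6*d - 7)/(d + 2)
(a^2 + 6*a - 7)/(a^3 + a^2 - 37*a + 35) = 1/(a - 5)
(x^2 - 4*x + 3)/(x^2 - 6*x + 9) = (x - 1)/(x - 3)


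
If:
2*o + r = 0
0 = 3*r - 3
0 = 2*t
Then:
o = -1/2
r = 1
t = 0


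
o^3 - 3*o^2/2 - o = o*(o - 2)*(o + 1/2)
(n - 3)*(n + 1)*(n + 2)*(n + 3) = n^4 + 3*n^3 - 7*n^2 - 27*n - 18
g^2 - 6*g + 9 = (g - 3)^2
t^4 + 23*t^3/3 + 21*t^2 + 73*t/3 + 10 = (t + 1)*(t + 5/3)*(t + 2)*(t + 3)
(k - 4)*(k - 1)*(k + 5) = k^3 - 21*k + 20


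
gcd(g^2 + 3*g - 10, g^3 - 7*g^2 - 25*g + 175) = g + 5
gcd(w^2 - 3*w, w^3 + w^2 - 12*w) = w^2 - 3*w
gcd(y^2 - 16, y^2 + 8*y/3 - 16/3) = y + 4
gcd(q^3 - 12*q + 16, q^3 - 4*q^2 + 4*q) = q^2 - 4*q + 4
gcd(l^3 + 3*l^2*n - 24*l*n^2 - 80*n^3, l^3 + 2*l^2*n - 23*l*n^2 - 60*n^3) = l^2 - l*n - 20*n^2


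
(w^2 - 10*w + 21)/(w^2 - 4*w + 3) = (w - 7)/(w - 1)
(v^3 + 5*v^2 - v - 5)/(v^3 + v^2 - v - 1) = (v + 5)/(v + 1)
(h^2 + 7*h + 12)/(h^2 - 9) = (h + 4)/(h - 3)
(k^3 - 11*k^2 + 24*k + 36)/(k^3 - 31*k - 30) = (k - 6)/(k + 5)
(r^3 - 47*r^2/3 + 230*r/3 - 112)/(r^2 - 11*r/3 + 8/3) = (r^2 - 13*r + 42)/(r - 1)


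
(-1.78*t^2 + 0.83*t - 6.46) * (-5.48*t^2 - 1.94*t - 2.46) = 9.7544*t^4 - 1.0952*t^3 + 38.1694*t^2 + 10.4906*t + 15.8916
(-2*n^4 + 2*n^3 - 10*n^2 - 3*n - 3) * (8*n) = -16*n^5 + 16*n^4 - 80*n^3 - 24*n^2 - 24*n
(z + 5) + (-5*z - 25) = -4*z - 20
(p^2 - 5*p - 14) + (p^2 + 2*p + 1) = 2*p^2 - 3*p - 13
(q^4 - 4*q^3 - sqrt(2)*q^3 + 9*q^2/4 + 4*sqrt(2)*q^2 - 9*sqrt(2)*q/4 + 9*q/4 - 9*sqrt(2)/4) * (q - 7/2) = q^5 - 15*q^4/2 - sqrt(2)*q^4 + 15*sqrt(2)*q^3/2 + 65*q^3/4 - 65*sqrt(2)*q^2/4 - 45*q^2/8 - 63*q/8 + 45*sqrt(2)*q/8 + 63*sqrt(2)/8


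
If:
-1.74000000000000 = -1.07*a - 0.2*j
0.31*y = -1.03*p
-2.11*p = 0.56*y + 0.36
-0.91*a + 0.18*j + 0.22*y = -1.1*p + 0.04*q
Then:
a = 0.551638349556474 - 0.0213561131873999*q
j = 0.114255205552589*q + 5.74873482987286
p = -1.44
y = 4.80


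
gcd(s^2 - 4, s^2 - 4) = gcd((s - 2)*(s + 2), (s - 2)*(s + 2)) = s^2 - 4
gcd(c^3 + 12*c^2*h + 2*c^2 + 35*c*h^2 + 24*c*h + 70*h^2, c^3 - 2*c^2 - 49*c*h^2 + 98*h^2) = c + 7*h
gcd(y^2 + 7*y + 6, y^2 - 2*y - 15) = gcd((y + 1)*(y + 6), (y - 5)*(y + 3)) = 1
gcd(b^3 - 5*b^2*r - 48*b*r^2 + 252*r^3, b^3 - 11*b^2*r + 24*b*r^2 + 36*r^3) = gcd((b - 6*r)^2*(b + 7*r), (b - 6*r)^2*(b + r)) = b^2 - 12*b*r + 36*r^2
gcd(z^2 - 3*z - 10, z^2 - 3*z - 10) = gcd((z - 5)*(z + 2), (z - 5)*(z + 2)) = z^2 - 3*z - 10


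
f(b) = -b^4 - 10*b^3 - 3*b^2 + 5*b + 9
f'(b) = -4*b^3 - 30*b^2 - 6*b + 5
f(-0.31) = 7.45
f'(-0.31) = 4.10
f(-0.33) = 7.37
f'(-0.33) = 3.86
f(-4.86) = 503.87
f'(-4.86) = -215.26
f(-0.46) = 6.99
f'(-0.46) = 1.80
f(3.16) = -420.41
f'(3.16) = -439.75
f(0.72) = 7.04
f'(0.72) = -16.36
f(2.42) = -172.49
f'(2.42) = -241.90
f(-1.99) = 50.29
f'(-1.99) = -70.34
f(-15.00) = -17616.00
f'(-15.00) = 6845.00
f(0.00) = 9.00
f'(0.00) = 5.00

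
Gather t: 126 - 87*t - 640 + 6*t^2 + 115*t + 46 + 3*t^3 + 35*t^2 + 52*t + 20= 3*t^3 + 41*t^2 + 80*t - 448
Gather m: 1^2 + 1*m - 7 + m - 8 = 2*m - 14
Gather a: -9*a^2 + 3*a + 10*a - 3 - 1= -9*a^2 + 13*a - 4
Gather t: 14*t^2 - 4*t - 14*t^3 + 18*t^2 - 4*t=-14*t^3 + 32*t^2 - 8*t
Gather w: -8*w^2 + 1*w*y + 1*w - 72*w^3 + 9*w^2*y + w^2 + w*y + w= -72*w^3 + w^2*(9*y - 7) + w*(2*y + 2)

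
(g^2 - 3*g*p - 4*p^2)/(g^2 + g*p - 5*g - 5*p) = (g - 4*p)/(g - 5)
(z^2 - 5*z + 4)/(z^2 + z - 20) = (z - 1)/(z + 5)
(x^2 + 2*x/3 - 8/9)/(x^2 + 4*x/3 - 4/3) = (x + 4/3)/(x + 2)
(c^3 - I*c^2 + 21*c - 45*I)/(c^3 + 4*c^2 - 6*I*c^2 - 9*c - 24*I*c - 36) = (c + 5*I)/(c + 4)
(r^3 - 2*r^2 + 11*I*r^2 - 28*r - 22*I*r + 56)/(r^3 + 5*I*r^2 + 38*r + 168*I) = (r - 2)/(r - 6*I)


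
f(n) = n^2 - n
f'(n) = 2*n - 1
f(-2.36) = 7.93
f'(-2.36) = -5.72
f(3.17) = 6.88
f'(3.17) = 5.34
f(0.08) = -0.07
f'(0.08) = -0.84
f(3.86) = 11.04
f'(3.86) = 6.72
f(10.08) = 91.53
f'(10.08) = 19.16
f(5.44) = 24.15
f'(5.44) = 9.88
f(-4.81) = 27.95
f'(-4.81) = -10.62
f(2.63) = 4.29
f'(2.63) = 4.26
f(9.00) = 72.00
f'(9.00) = 17.00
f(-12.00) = 156.00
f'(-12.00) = -25.00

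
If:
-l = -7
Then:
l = 7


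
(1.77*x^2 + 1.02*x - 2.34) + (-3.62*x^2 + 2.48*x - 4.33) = -1.85*x^2 + 3.5*x - 6.67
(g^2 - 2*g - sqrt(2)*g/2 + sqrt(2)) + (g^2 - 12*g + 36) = 2*g^2 - 14*g - sqrt(2)*g/2 + sqrt(2) + 36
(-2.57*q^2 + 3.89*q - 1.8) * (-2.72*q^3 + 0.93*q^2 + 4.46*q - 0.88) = 6.9904*q^5 - 12.9709*q^4 - 2.9485*q^3 + 17.937*q^2 - 11.4512*q + 1.584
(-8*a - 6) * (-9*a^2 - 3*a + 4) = 72*a^3 + 78*a^2 - 14*a - 24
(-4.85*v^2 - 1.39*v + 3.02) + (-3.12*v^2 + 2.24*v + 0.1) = -7.97*v^2 + 0.85*v + 3.12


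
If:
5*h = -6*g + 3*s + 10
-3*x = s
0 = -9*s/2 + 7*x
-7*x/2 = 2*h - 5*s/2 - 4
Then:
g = 0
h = 2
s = 0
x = 0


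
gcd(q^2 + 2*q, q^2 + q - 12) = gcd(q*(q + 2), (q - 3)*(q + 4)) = 1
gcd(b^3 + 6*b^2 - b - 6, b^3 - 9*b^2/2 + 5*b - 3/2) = b - 1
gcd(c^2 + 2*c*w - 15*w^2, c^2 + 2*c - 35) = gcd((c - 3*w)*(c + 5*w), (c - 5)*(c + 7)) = 1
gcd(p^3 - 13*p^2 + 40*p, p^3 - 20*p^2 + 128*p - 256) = p - 8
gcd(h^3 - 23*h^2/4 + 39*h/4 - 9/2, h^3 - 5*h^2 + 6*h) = h^2 - 5*h + 6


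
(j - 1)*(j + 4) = j^2 + 3*j - 4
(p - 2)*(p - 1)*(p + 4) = p^3 + p^2 - 10*p + 8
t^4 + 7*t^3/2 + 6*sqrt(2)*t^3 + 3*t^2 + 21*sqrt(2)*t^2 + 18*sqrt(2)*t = t*(t + 3/2)*(t + 2)*(t + 6*sqrt(2))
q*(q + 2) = q^2 + 2*q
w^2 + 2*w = w*(w + 2)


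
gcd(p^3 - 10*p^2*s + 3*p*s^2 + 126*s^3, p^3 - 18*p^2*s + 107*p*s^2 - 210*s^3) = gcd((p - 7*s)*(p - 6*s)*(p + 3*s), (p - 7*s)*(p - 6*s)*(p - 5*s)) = p^2 - 13*p*s + 42*s^2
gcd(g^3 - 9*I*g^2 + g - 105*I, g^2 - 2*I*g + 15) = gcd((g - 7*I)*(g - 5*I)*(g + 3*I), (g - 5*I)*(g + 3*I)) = g^2 - 2*I*g + 15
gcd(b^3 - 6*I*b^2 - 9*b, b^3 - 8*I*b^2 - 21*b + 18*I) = b^2 - 6*I*b - 9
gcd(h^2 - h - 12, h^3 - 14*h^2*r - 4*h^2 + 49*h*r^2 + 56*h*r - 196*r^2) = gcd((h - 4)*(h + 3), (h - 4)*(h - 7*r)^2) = h - 4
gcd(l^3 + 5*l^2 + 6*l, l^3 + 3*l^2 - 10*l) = l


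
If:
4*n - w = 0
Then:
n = w/4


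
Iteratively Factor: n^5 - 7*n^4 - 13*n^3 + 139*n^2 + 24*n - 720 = (n - 4)*(n^4 - 3*n^3 - 25*n^2 + 39*n + 180) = (n - 4)^2*(n^3 + n^2 - 21*n - 45) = (n - 5)*(n - 4)^2*(n^2 + 6*n + 9) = (n - 5)*(n - 4)^2*(n + 3)*(n + 3)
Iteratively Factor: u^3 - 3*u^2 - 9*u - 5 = (u + 1)*(u^2 - 4*u - 5) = (u + 1)^2*(u - 5)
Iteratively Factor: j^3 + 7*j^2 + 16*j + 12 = (j + 3)*(j^2 + 4*j + 4) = (j + 2)*(j + 3)*(j + 2)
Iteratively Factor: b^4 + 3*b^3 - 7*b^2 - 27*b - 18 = (b + 3)*(b^3 - 7*b - 6) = (b + 1)*(b + 3)*(b^2 - b - 6) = (b - 3)*(b + 1)*(b + 3)*(b + 2)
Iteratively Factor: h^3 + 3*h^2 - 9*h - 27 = (h - 3)*(h^2 + 6*h + 9) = (h - 3)*(h + 3)*(h + 3)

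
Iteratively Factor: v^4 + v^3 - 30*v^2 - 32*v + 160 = (v - 5)*(v^3 + 6*v^2 - 32) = (v - 5)*(v + 4)*(v^2 + 2*v - 8) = (v - 5)*(v - 2)*(v + 4)*(v + 4)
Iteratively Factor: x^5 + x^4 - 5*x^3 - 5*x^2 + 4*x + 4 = (x - 1)*(x^4 + 2*x^3 - 3*x^2 - 8*x - 4) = (x - 2)*(x - 1)*(x^3 + 4*x^2 + 5*x + 2) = (x - 2)*(x - 1)*(x + 2)*(x^2 + 2*x + 1) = (x - 2)*(x - 1)*(x + 1)*(x + 2)*(x + 1)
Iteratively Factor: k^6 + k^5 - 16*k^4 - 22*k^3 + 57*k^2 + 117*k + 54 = (k + 3)*(k^5 - 2*k^4 - 10*k^3 + 8*k^2 + 33*k + 18) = (k - 3)*(k + 3)*(k^4 + k^3 - 7*k^2 - 13*k - 6) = (k - 3)*(k + 1)*(k + 3)*(k^3 - 7*k - 6) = (k - 3)*(k + 1)*(k + 2)*(k + 3)*(k^2 - 2*k - 3) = (k - 3)*(k + 1)^2*(k + 2)*(k + 3)*(k - 3)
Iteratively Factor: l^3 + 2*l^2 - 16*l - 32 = (l + 2)*(l^2 - 16) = (l + 2)*(l + 4)*(l - 4)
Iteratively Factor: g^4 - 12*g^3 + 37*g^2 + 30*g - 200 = (g - 5)*(g^3 - 7*g^2 + 2*g + 40) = (g - 5)^2*(g^2 - 2*g - 8) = (g - 5)^2*(g + 2)*(g - 4)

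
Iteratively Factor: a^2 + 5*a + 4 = (a + 1)*(a + 4)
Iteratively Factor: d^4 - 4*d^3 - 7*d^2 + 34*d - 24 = (d - 4)*(d^3 - 7*d + 6) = (d - 4)*(d - 2)*(d^2 + 2*d - 3) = (d - 4)*(d - 2)*(d - 1)*(d + 3)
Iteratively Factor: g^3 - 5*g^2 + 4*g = (g - 1)*(g^2 - 4*g) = g*(g - 1)*(g - 4)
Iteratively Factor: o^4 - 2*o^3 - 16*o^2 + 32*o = (o)*(o^3 - 2*o^2 - 16*o + 32) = o*(o - 4)*(o^2 + 2*o - 8) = o*(o - 4)*(o - 2)*(o + 4)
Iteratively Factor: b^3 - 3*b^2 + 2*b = (b - 1)*(b^2 - 2*b) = b*(b - 1)*(b - 2)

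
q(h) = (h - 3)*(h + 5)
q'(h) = 2*h + 2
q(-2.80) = -12.76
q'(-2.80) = -3.60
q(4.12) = 10.21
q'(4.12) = 10.24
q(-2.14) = -14.70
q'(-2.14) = -2.28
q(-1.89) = -15.21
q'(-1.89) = -1.78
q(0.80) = -12.76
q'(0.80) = 3.60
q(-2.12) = -14.75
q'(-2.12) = -2.24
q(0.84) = -12.61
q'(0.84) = 3.68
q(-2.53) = -13.66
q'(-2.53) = -3.06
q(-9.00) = 48.00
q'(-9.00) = -16.00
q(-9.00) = 48.00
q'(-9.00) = -16.00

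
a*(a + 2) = a^2 + 2*a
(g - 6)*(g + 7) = g^2 + g - 42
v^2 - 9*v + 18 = (v - 6)*(v - 3)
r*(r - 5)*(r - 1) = r^3 - 6*r^2 + 5*r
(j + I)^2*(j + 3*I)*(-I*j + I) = -I*j^4 + 5*j^3 + I*j^3 - 5*j^2 + 7*I*j^2 - 3*j - 7*I*j + 3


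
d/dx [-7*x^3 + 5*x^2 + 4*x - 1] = -21*x^2 + 10*x + 4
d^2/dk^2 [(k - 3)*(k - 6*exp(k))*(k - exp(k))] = -7*k^2*exp(k) + 24*k*exp(2*k) - 7*k*exp(k) + 6*k - 48*exp(2*k) + 28*exp(k) - 6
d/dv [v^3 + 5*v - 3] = 3*v^2 + 5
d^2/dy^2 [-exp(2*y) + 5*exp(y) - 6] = (5 - 4*exp(y))*exp(y)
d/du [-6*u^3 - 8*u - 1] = -18*u^2 - 8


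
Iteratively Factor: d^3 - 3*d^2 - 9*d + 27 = (d + 3)*(d^2 - 6*d + 9) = (d - 3)*(d + 3)*(d - 3)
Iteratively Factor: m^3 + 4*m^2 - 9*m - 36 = (m - 3)*(m^2 + 7*m + 12) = (m - 3)*(m + 4)*(m + 3)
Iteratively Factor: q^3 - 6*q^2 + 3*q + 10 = (q - 5)*(q^2 - q - 2) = (q - 5)*(q + 1)*(q - 2)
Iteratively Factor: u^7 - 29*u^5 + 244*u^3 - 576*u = (u - 4)*(u^6 + 4*u^5 - 13*u^4 - 52*u^3 + 36*u^2 + 144*u) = (u - 4)*(u + 3)*(u^5 + u^4 - 16*u^3 - 4*u^2 + 48*u) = (u - 4)*(u + 3)*(u + 4)*(u^4 - 3*u^3 - 4*u^2 + 12*u) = u*(u - 4)*(u + 3)*(u + 4)*(u^3 - 3*u^2 - 4*u + 12) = u*(u - 4)*(u + 2)*(u + 3)*(u + 4)*(u^2 - 5*u + 6) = u*(u - 4)*(u - 2)*(u + 2)*(u + 3)*(u + 4)*(u - 3)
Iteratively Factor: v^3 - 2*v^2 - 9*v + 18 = (v - 3)*(v^2 + v - 6) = (v - 3)*(v - 2)*(v + 3)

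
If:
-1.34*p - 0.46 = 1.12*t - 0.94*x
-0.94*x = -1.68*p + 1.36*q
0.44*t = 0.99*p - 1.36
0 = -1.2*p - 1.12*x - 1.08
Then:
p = 0.43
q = 1.52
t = -2.12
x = -1.43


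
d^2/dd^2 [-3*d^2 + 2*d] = -6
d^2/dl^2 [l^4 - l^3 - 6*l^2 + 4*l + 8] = 12*l^2 - 6*l - 12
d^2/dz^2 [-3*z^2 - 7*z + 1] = -6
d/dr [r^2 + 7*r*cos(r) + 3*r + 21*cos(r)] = -7*r*sin(r) + 2*r - 21*sin(r) + 7*cos(r) + 3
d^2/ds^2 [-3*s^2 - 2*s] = -6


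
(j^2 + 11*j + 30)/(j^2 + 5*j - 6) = (j + 5)/(j - 1)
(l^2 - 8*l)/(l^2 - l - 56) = l/(l + 7)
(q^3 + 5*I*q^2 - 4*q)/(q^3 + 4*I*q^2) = (q + I)/q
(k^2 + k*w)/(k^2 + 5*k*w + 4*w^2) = k/(k + 4*w)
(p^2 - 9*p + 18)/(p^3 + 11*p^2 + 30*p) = (p^2 - 9*p + 18)/(p*(p^2 + 11*p + 30))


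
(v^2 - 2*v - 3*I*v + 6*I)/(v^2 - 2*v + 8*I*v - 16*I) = (v - 3*I)/(v + 8*I)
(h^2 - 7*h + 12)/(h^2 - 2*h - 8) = (h - 3)/(h + 2)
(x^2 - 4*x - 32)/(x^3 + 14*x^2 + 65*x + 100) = (x - 8)/(x^2 + 10*x + 25)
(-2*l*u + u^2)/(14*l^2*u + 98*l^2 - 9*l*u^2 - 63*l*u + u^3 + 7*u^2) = u/(-7*l*u - 49*l + u^2 + 7*u)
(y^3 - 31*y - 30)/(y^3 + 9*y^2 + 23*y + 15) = (y - 6)/(y + 3)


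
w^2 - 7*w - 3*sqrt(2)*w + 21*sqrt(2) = (w - 7)*(w - 3*sqrt(2))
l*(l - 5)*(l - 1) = l^3 - 6*l^2 + 5*l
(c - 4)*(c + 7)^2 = c^3 + 10*c^2 - 7*c - 196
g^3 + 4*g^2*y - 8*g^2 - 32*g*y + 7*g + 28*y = (g - 7)*(g - 1)*(g + 4*y)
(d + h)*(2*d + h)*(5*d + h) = 10*d^3 + 17*d^2*h + 8*d*h^2 + h^3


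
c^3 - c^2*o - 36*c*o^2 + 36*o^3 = (c - 6*o)*(c - o)*(c + 6*o)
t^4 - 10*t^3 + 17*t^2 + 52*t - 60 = (t - 6)*(t - 5)*(t - 1)*(t + 2)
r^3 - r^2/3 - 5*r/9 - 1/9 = (r - 1)*(r + 1/3)^2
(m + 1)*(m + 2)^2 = m^3 + 5*m^2 + 8*m + 4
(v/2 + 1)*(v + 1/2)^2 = v^3/2 + 3*v^2/2 + 9*v/8 + 1/4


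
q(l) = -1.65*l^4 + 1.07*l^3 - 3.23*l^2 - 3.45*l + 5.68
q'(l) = -6.6*l^3 + 3.21*l^2 - 6.46*l - 3.45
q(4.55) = -683.28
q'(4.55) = -588.08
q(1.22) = -5.05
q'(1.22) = -18.54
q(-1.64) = -14.01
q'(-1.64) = 44.89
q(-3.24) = -235.27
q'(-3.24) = 275.66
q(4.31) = -552.89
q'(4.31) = -500.08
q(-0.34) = 6.42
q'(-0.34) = -0.62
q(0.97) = -1.19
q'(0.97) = -12.72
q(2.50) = -70.87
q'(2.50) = -102.66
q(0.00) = 5.68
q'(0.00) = -3.45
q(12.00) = -32866.28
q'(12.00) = -11023.53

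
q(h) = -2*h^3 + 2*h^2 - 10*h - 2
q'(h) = -6*h^2 + 4*h - 10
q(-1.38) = 20.86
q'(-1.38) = -26.95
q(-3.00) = 100.00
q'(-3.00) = -76.00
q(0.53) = -7.04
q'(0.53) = -9.57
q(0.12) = -3.17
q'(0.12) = -9.61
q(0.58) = -7.52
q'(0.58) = -9.70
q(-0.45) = 3.09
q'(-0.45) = -13.02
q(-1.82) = 34.88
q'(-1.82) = -37.15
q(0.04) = -2.40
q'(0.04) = -9.85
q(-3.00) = 100.00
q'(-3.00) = -76.00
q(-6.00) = 562.00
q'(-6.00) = -250.00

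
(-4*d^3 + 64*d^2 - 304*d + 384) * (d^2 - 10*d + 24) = -4*d^5 + 104*d^4 - 1040*d^3 + 4960*d^2 - 11136*d + 9216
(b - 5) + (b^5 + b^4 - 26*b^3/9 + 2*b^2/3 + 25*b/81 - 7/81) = b^5 + b^4 - 26*b^3/9 + 2*b^2/3 + 106*b/81 - 412/81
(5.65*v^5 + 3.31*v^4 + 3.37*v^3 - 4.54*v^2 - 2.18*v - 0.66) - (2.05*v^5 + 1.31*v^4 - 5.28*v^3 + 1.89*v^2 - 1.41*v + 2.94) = 3.6*v^5 + 2.0*v^4 + 8.65*v^3 - 6.43*v^2 - 0.77*v - 3.6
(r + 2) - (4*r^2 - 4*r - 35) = -4*r^2 + 5*r + 37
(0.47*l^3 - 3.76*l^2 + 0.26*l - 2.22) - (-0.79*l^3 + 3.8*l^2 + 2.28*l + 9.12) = 1.26*l^3 - 7.56*l^2 - 2.02*l - 11.34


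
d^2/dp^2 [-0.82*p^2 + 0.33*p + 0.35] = -1.64000000000000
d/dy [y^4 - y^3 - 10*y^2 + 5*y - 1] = 4*y^3 - 3*y^2 - 20*y + 5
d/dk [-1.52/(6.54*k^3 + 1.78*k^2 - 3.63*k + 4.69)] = (29.8224*k^2 + 5.4112*k - 5.5176)/(6.54*k^3 + 1.78*k^2 - 3.63*k + 4.69)^2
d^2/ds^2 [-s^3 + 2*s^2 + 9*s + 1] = 4 - 6*s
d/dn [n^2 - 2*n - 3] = 2*n - 2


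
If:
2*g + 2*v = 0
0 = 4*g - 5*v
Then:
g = 0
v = 0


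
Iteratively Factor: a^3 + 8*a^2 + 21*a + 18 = (a + 3)*(a^2 + 5*a + 6) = (a + 2)*(a + 3)*(a + 3)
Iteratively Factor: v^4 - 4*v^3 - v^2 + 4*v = (v - 1)*(v^3 - 3*v^2 - 4*v) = v*(v - 1)*(v^2 - 3*v - 4) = v*(v - 1)*(v + 1)*(v - 4)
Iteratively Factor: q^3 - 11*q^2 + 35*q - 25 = (q - 1)*(q^2 - 10*q + 25) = (q - 5)*(q - 1)*(q - 5)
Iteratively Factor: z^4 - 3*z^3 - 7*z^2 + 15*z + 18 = (z - 3)*(z^3 - 7*z - 6) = (z - 3)^2*(z^2 + 3*z + 2) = (z - 3)^2*(z + 1)*(z + 2)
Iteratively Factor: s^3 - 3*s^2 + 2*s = (s - 1)*(s^2 - 2*s) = s*(s - 1)*(s - 2)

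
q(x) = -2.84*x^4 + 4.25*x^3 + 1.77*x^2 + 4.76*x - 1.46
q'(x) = -11.36*x^3 + 12.75*x^2 + 3.54*x + 4.76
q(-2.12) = -101.46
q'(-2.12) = 162.80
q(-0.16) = -2.20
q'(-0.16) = 4.57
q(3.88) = -351.74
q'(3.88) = -453.11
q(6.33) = -3382.12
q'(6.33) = -2343.26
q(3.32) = -155.66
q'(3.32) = -258.66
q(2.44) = -18.23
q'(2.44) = -75.72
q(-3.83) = -843.60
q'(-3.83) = 816.46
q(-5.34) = -2932.88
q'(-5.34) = 2079.26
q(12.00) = -51235.70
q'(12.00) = -17746.84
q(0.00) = -1.46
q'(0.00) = 4.76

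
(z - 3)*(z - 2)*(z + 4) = z^3 - z^2 - 14*z + 24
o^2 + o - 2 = (o - 1)*(o + 2)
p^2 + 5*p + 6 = (p + 2)*(p + 3)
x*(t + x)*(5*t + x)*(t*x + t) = 5*t^3*x^2 + 5*t^3*x + 6*t^2*x^3 + 6*t^2*x^2 + t*x^4 + t*x^3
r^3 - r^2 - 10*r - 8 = (r - 4)*(r + 1)*(r + 2)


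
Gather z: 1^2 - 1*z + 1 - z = 2 - 2*z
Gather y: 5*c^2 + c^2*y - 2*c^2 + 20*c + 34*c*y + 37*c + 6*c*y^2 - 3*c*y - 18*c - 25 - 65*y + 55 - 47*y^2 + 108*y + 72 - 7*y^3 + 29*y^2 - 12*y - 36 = 3*c^2 + 39*c - 7*y^3 + y^2*(6*c - 18) + y*(c^2 + 31*c + 31) + 66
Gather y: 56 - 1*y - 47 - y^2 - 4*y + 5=-y^2 - 5*y + 14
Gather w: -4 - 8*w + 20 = 16 - 8*w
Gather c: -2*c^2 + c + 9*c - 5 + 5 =-2*c^2 + 10*c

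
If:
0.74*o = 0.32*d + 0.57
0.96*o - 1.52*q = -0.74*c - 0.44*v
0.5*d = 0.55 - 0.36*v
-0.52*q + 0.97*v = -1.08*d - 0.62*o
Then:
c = 6.12776310614148 - 0.193198853739394*v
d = 1.1 - 0.72*v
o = 1.24594594594595 - 0.311351351351351*v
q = 3.77016632016632 - 0.00122661122661123*v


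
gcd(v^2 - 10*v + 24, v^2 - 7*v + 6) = v - 6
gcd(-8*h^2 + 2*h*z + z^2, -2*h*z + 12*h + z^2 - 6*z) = -2*h + z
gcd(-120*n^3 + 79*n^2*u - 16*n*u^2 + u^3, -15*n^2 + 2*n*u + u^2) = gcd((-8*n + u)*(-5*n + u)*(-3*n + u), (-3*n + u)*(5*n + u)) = -3*n + u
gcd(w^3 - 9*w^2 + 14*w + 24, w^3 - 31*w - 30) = w^2 - 5*w - 6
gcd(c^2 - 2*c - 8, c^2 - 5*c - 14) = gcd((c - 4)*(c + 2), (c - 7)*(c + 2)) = c + 2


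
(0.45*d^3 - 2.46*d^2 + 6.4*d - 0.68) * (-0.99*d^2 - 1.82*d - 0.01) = -0.4455*d^5 + 1.6164*d^4 - 1.8633*d^3 - 10.9502*d^2 + 1.1736*d + 0.0068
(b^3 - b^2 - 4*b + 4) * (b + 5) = b^4 + 4*b^3 - 9*b^2 - 16*b + 20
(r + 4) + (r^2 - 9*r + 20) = r^2 - 8*r + 24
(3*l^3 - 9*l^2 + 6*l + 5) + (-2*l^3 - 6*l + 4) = l^3 - 9*l^2 + 9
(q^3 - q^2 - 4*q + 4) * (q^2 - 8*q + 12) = q^5 - 9*q^4 + 16*q^3 + 24*q^2 - 80*q + 48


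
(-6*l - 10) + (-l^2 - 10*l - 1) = -l^2 - 16*l - 11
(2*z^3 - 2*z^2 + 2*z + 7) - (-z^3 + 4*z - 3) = 3*z^3 - 2*z^2 - 2*z + 10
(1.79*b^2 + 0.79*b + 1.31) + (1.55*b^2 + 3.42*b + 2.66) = 3.34*b^2 + 4.21*b + 3.97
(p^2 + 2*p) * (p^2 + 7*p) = p^4 + 9*p^3 + 14*p^2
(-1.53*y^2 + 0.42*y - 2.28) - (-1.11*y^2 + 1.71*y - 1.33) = -0.42*y^2 - 1.29*y - 0.95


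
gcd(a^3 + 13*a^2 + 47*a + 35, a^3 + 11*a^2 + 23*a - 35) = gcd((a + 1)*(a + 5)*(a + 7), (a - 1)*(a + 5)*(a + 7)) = a^2 + 12*a + 35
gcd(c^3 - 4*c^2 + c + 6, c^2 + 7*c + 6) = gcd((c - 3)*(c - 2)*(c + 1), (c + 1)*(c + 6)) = c + 1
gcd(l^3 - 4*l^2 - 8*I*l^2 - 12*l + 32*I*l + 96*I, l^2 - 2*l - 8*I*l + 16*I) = l - 8*I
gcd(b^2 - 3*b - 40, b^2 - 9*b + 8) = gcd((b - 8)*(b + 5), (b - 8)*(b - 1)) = b - 8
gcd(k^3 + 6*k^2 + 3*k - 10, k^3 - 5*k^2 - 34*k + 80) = k + 5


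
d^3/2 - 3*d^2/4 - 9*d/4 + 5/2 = (d/2 + 1)*(d - 5/2)*(d - 1)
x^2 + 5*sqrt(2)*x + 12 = (x + 2*sqrt(2))*(x + 3*sqrt(2))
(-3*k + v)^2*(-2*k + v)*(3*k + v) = -54*k^4 + 45*k^3*v - 3*k^2*v^2 - 5*k*v^3 + v^4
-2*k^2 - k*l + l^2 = (-2*k + l)*(k + l)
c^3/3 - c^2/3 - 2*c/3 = c*(c/3 + 1/3)*(c - 2)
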